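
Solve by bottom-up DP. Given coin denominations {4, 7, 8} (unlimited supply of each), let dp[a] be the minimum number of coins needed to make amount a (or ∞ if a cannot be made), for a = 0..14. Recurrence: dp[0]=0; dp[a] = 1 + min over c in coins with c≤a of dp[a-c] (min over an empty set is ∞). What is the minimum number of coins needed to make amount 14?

 a  0  1  2  3  4  5  6  7  8  9 10 11 12 13 14
dp  0  -  -  -  1  -  -  1  1  -  -  2  2  -  2
(- denotes ∞ / unreachable)

2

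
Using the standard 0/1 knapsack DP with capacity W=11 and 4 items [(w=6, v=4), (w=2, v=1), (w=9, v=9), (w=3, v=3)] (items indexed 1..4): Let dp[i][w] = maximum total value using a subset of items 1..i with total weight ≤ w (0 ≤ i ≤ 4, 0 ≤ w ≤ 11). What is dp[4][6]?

4

i\w   0   1   2   3   4   5   6   7   8   9  10  11
  0   0   0   0   0   0   0   0   0   0   0   0   0
  1   0   0   0   0   0   0   4   4   4   4   4   4
  2   0   0   1   1   1   1   4   4   5   5   5   5
  3   0   0   1   1   1   1   4   4   5   9   9  10
  4   0   0   1   3   3   4   4   4   5   9   9  10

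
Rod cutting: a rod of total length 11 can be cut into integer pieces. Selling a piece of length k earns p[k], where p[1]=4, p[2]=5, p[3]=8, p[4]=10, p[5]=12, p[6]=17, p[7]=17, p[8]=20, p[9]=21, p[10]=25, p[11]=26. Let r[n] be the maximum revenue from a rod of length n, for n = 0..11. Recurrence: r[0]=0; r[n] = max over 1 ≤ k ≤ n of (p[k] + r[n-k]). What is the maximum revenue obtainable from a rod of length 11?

   n    0    1    2    3    4    5    6    7    8    9   10   11
r[n]    0    4    8   12   16   20   24   28   32   36   40   44

44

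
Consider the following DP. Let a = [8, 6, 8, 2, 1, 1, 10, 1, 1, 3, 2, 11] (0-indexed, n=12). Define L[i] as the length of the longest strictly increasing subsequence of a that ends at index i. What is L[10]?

   i    0    1    2    3    4    5    6    7    8    9   10   11
a[i]    8    6    8    2    1    1   10    1    1    3    2   11
L[i]    1    1    2    1    1    1    3    1    1    2    2    4

2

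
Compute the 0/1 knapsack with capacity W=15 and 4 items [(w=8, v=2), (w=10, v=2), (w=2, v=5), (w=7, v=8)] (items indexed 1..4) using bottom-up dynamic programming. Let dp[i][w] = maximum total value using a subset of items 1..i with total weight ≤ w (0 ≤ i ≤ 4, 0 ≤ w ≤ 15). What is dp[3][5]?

5

i\w   0   1   2   3   4   5   6   7   8   9  10  11  12  13  14  15
  0   0   0   0   0   0   0   0   0   0   0   0   0   0   0   0   0
  1   0   0   0   0   0   0   0   0   2   2   2   2   2   2   2   2
  2   0   0   0   0   0   0   0   0   2   2   2   2   2   2   2   2
  3   0   0   5   5   5   5   5   5   5   5   7   7   7   7   7   7
  4   0   0   5   5   5   5   5   8   8  13  13  13  13  13  13  13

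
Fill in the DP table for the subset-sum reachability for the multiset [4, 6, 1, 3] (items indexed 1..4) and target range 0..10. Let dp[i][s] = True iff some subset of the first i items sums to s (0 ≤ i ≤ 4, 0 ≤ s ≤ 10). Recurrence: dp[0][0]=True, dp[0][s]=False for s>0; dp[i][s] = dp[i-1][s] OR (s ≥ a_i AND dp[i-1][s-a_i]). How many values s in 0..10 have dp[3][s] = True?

7

i\s   0   1   2   3   4   5   6   7   8   9  10
  0   T   F   F   F   F   F   F   F   F   F   F
  1   T   F   F   F   T   F   F   F   F   F   F
  2   T   F   F   F   T   F   T   F   F   F   T
  3   T   T   F   F   T   T   T   T   F   F   T
  4   T   T   F   T   T   T   T   T   T   T   T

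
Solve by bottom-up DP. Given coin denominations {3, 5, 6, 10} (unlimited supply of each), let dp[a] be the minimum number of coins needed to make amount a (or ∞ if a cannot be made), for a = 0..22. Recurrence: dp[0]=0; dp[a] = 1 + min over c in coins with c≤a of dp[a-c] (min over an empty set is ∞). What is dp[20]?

2

 a  0  1  2  3  4  5  6  7  8  9 10 11 12 13 14 15 16 17 18 19 20 21 22
dp  0  -  -  1  -  1  1  -  2  2  1  2  2  2  3  2  2  3  3  3  2  3  3
(- denotes ∞ / unreachable)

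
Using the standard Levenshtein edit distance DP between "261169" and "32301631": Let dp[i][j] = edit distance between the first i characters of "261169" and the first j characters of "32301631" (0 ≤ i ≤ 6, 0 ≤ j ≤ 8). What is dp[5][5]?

4

   ''  3  2  3  0  1  6  3  1
''  0  1  2  3  4  5  6  7  8
 2  1  1  1  2  3  4  5  6  7
 6  2  2  2  2  3  4  4  5  6
 1  3  3  3  3  3  3  4  5  5
 1  4  4  4  4  4  3  4  5  5
 6  5  5  5  5  5  4  3  4  5
 9  6  6  6  6  6  5  4  4  5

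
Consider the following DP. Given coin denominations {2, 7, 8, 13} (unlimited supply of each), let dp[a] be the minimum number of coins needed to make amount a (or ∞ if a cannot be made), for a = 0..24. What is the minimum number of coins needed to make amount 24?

3

 a  0  1  2  3  4  5  6  7  8  9 10 11 12 13 14 15 16 17 18 19 20 21 22 23 24
dp  0  -  1  -  2  -  3  1  1  2  2  3  3  1  2  2  2  3  3  4  2  2  3  3  3
(- denotes ∞ / unreachable)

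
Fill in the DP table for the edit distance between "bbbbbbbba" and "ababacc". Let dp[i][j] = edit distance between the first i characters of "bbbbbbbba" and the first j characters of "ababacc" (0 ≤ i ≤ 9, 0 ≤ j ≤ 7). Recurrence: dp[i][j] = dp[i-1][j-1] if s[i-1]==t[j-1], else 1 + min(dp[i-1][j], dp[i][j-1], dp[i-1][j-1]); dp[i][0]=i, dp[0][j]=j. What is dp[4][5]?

   ''  a  b  a  b  a  c  c
''  0  1  2  3  4  5  6  7
 b  1  1  1  2  3  4  5  6
 b  2  2  1  2  2  3  4  5
 b  3  3  2  2  2  3  4  5
 b  4  4  3  3  2  3  4  5
 b  5  5  4  4  3  3  4  5
 b  6  6  5  5  4  4  4  5
 b  7  7  6  6  5  5  5  5
 b  8  8  7  7  6  6  6  6
 a  9  8  8  7  7  6  7  7

3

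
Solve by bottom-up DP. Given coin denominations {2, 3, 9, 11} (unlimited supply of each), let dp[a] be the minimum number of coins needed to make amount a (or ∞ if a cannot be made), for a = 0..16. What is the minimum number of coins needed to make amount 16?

3

 a  0  1  2  3  4  5  6  7  8  9 10 11 12 13 14 15 16
dp  0  -  1  1  2  2  2  3  3  1  4  1  2  2  2  3  3
(- denotes ∞ / unreachable)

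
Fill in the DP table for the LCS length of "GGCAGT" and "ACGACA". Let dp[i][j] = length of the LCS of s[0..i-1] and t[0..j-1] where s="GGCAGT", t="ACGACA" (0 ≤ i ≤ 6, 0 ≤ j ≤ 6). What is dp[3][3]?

   ''  A  C  G  A  C  A
''  0  0  0  0  0  0  0
 G  0  0  0  1  1  1  1
 G  0  0  0  1  1  1  1
 C  0  0  1  1  1  2  2
 A  0  1  1  1  2  2  3
 G  0  1  1  2  2  2  3
 T  0  1  1  2  2  2  3

1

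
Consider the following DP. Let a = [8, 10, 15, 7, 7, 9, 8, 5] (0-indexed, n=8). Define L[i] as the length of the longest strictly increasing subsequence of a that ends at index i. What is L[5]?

2

   i    0    1    2    3    4    5    6    7
a[i]    8   10   15    7    7    9    8    5
L[i]    1    2    3    1    1    2    2    1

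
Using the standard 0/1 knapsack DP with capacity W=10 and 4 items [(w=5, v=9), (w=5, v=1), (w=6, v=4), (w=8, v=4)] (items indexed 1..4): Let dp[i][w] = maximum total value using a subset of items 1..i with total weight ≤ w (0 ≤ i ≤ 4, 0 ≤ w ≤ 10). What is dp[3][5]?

9

i\w   0   1   2   3   4   5   6   7   8   9  10
  0   0   0   0   0   0   0   0   0   0   0   0
  1   0   0   0   0   0   9   9   9   9   9   9
  2   0   0   0   0   0   9   9   9   9   9  10
  3   0   0   0   0   0   9   9   9   9   9  10
  4   0   0   0   0   0   9   9   9   9   9  10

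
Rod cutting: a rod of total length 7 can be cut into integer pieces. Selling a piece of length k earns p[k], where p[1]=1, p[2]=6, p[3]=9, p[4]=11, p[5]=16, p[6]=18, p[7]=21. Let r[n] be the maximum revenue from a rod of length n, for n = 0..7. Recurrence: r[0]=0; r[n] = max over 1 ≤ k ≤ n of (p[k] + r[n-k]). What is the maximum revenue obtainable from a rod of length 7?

   n    0    1    2    3    4    5    6    7
r[n]    0    1    6    9   12   16   18   22

22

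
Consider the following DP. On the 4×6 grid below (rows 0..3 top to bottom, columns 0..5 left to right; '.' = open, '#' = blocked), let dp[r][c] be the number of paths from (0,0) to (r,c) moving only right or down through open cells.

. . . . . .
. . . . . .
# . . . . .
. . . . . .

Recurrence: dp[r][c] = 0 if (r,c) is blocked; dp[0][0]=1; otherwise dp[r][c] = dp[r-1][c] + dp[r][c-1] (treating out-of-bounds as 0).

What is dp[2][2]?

r\c   0   1   2   3   4   5
  0   1   1   1   1   1   1
  1   1   2   3   4   5   6
  2   0   2   5   9  14  20
  3   0   2   7  16  30  50

5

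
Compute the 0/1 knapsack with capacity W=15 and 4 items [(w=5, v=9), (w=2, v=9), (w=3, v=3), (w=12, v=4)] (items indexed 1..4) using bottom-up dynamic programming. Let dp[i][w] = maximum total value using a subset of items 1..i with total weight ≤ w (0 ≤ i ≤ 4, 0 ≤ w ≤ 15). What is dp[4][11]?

i\w   0   1   2   3   4   5   6   7   8   9  10  11  12  13  14  15
  0   0   0   0   0   0   0   0   0   0   0   0   0   0   0   0   0
  1   0   0   0   0   0   9   9   9   9   9   9   9   9   9   9   9
  2   0   0   9   9   9   9   9  18  18  18  18  18  18  18  18  18
  3   0   0   9   9   9  12  12  18  18  18  21  21  21  21  21  21
  4   0   0   9   9   9  12  12  18  18  18  21  21  21  21  21  21

21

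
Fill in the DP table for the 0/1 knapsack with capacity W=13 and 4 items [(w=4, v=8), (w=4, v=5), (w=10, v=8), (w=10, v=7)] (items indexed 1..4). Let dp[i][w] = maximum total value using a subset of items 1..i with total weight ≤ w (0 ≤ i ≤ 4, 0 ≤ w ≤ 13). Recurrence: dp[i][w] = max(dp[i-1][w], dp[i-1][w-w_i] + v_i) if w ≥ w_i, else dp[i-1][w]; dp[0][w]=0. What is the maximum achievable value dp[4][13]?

13

i\w   0   1   2   3   4   5   6   7   8   9  10  11  12  13
  0   0   0   0   0   0   0   0   0   0   0   0   0   0   0
  1   0   0   0   0   8   8   8   8   8   8   8   8   8   8
  2   0   0   0   0   8   8   8   8  13  13  13  13  13  13
  3   0   0   0   0   8   8   8   8  13  13  13  13  13  13
  4   0   0   0   0   8   8   8   8  13  13  13  13  13  13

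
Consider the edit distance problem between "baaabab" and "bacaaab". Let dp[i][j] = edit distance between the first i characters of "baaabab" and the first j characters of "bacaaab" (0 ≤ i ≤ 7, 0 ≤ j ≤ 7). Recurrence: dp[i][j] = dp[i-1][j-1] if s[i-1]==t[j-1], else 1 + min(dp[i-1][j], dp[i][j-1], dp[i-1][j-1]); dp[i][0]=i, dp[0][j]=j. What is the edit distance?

   ''  b  a  c  a  a  a  b
''  0  1  2  3  4  5  6  7
 b  1  0  1  2  3  4  5  6
 a  2  1  0  1  2  3  4  5
 a  3  2  1  1  1  2  3  4
 a  4  3  2  2  1  1  2  3
 b  5  4  3  3  2  2  2  2
 a  6  5  4  4  3  2  2  3
 b  7  6  5  5  4  3  3  2

2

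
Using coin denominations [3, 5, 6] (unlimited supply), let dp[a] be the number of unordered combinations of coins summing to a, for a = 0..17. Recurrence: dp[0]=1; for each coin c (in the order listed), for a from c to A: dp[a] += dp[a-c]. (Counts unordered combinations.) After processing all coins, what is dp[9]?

after  coin     0     1     2     3     4     5     6     7     8     9    10    11    12    13    14    15    16    17
          3     1     0     0     1     0     0     1     0     0     1     0     0     1     0     0     1     0     0
          5     1     0     0     1     0     1     1     0     1     1     1     1     1     1     1     2     1     1
          6     1     0     0     1     0     1     2     0     1     2     1     2     3     1     2     4     2     3

2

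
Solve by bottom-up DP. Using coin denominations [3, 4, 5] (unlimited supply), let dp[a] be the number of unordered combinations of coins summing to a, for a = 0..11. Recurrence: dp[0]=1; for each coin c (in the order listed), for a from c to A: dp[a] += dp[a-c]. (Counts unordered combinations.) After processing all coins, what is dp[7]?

after  coin     0     1     2     3     4     5     6     7     8     9    10    11
          3     1     0     0     1     0     0     1     0     0     1     0     0
          4     1     0     0     1     1     0     1     1     1     1     1     1
          5     1     0     0     1     1     1     1     1     2     2     2     2

1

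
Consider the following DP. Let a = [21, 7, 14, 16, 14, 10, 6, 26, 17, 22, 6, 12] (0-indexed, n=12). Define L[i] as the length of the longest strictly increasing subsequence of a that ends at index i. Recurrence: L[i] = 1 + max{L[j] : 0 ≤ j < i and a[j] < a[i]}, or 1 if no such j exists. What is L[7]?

   i    0    1    2    3    4    5    6    7    8    9   10   11
a[i]   21    7   14   16   14   10    6   26   17   22    6   12
L[i]    1    1    2    3    2    2    1    4    4    5    1    3

4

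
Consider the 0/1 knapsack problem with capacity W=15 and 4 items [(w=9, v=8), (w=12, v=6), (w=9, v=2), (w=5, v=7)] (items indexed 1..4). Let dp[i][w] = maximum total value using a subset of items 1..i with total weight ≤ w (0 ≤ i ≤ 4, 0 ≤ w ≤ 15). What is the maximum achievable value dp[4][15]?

15

i\w   0   1   2   3   4   5   6   7   8   9  10  11  12  13  14  15
  0   0   0   0   0   0   0   0   0   0   0   0   0   0   0   0   0
  1   0   0   0   0   0   0   0   0   0   8   8   8   8   8   8   8
  2   0   0   0   0   0   0   0   0   0   8   8   8   8   8   8   8
  3   0   0   0   0   0   0   0   0   0   8   8   8   8   8   8   8
  4   0   0   0   0   0   7   7   7   7   8   8   8   8   8  15  15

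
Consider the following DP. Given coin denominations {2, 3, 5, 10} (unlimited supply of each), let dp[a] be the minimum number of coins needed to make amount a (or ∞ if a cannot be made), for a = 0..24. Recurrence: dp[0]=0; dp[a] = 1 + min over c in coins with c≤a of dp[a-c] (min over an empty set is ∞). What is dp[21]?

 a  0  1  2  3  4  5  6  7  8  9 10 11 12 13 14 15 16 17 18 19 20 21 22 23 24
dp  0  -  1  1  2  1  2  2  2  3  1  3  2  2  3  2  3  3  3  4  2  4  3  3  4
(- denotes ∞ / unreachable)

4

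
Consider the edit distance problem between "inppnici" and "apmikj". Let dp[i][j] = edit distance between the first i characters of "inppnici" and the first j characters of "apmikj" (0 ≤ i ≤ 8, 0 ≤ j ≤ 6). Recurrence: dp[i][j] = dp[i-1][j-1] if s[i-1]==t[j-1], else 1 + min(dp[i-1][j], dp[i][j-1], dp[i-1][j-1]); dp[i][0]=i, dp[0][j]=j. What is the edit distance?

6

   ''  a  p  m  i  k  j
''  0  1  2  3  4  5  6
 i  1  1  2  3  3  4  5
 n  2  2  2  3  4  4  5
 p  3  3  2  3  4  5  5
 p  4  4  3  3  4  5  6
 n  5  5  4  4  4  5  6
 i  6  6  5  5  4  5  6
 c  7  7  6  6  5  5  6
 i  8  8  7  7  6  6  6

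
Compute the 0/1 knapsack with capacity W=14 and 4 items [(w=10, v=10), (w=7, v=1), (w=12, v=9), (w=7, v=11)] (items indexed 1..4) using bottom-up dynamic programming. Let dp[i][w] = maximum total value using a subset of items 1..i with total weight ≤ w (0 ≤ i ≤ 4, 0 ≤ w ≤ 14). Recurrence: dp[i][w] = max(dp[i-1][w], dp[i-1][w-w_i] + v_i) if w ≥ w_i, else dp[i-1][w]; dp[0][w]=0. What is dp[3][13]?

i\w   0   1   2   3   4   5   6   7   8   9  10  11  12  13  14
  0   0   0   0   0   0   0   0   0   0   0   0   0   0   0   0
  1   0   0   0   0   0   0   0   0   0   0  10  10  10  10  10
  2   0   0   0   0   0   0   0   1   1   1  10  10  10  10  10
  3   0   0   0   0   0   0   0   1   1   1  10  10  10  10  10
  4   0   0   0   0   0   0   0  11  11  11  11  11  11  11  12

10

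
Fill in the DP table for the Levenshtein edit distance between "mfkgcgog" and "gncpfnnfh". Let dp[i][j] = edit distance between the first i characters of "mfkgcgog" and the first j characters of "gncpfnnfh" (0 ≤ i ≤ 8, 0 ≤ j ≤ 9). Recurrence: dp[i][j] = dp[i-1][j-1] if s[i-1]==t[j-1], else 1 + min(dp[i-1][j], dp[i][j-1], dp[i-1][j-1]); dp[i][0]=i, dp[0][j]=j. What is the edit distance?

9

   ''  g  n  c  p  f  n  n  f  h
''  0  1  2  3  4  5  6  7  8  9
 m  1  1  2  3  4  5  6  7  8  9
 f  2  2  2  3  4  4  5  6  7  8
 k  3  3  3  3  4  5  5  6  7  8
 g  4  3  4  4  4  5  6  6  7  8
 c  5  4  4  4  5  5  6  7  7  8
 g  6  5  5  5  5  6  6  7  8  8
 o  7  6  6  6  6  6  7  7  8  9
 g  8  7  7  7  7  7  7  8  8  9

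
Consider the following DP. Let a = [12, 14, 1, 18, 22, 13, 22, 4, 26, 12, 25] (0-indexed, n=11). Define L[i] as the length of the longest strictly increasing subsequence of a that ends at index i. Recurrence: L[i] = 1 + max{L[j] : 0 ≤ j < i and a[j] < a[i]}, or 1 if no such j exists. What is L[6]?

4

   i    0    1    2    3    4    5    6    7    8    9   10
a[i]   12   14    1   18   22   13   22    4   26   12   25
L[i]    1    2    1    3    4    2    4    2    5    3    5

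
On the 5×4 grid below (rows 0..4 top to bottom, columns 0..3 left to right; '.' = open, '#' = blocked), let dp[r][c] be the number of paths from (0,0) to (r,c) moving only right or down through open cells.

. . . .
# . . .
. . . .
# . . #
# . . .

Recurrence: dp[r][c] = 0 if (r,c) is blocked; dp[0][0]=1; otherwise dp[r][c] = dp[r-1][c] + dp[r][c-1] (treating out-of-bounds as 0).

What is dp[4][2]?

r\c   0   1   2   3
  0   1   1   1   1
  1   0   1   2   3
  2   0   1   3   6
  3   0   1   4   0
  4   0   1   5   5

5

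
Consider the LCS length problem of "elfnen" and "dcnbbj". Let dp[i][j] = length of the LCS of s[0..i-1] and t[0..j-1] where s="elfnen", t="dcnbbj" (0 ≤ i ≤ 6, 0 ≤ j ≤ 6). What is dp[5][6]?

   ''  d  c  n  b  b  j
''  0  0  0  0  0  0  0
 e  0  0  0  0  0  0  0
 l  0  0  0  0  0  0  0
 f  0  0  0  0  0  0  0
 n  0  0  0  1  1  1  1
 e  0  0  0  1  1  1  1
 n  0  0  0  1  1  1  1

1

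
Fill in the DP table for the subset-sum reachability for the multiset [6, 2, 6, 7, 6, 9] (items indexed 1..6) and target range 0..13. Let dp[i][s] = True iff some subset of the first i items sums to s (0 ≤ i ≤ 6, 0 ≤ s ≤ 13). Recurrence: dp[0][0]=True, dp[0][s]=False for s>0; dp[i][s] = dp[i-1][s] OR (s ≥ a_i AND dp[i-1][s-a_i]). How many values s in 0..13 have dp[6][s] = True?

i\s   0   1   2   3   4   5   6   7   8   9  10  11  12  13
  0   T   F   F   F   F   F   F   F   F   F   F   F   F   F
  1   T   F   F   F   F   F   T   F   F   F   F   F   F   F
  2   T   F   T   F   F   F   T   F   T   F   F   F   F   F
  3   T   F   T   F   F   F   T   F   T   F   F   F   T   F
  4   T   F   T   F   F   F   T   T   T   T   F   F   T   T
  5   T   F   T   F   F   F   T   T   T   T   F   F   T   T
  6   T   F   T   F   F   F   T   T   T   T   F   T   T   T

9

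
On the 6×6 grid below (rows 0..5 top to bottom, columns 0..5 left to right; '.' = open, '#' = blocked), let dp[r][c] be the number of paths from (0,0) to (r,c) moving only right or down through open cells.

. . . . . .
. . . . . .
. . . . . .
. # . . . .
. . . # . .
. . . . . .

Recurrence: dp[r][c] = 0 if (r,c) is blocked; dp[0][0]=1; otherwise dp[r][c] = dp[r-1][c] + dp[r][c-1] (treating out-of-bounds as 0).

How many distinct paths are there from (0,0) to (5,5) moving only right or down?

r\c   0   1   2   3   4   5
  0   1   1   1   1   1   1
  1   1   2   3   4   5   6
  2   1   3   6  10  15  21
  3   1   0   6  16  31  52
  4   1   1   7   0  31  83
  5   1   2   9   9  40 123

123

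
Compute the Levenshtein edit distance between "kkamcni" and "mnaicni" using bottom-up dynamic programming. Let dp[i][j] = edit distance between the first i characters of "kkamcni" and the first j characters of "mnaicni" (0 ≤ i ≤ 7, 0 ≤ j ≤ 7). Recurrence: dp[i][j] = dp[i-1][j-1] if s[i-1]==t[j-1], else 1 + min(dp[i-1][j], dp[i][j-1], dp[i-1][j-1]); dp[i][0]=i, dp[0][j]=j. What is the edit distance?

3

   ''  m  n  a  i  c  n  i
''  0  1  2  3  4  5  6  7
 k  1  1  2  3  4  5  6  7
 k  2  2  2  3  4  5  6  7
 a  3  3  3  2  3  4  5  6
 m  4  3  4  3  3  4  5  6
 c  5  4  4  4  4  3  4  5
 n  6  5  4  5  5  4  3  4
 i  7  6  5  5  5  5  4  3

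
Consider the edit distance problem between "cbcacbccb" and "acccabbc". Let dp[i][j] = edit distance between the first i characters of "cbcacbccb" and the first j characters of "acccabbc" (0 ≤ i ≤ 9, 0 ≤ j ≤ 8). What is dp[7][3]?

4

   ''  a  c  c  c  a  b  b  c
''  0  1  2  3  4  5  6  7  8
 c  1  1  1  2  3  4  5  6  7
 b  2  2  2  2  3  4  4  5  6
 c  3  3  2  2  2  3  4  5  5
 a  4  3  3  3  3  2  3  4  5
 c  5  4  3  3  3  3  3  4  4
 b  6  5  4  4  4  4  3  3  4
 c  7  6  5  4  4  5  4  4  3
 c  8  7  6  5  4  5  5  5  4
 b  9  8  7  6  5  5  5  5  5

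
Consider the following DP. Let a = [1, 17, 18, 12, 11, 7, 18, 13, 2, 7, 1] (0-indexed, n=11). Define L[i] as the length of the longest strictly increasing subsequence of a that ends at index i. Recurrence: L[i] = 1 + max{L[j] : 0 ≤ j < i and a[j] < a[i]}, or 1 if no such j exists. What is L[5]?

   i    0    1    2    3    4    5    6    7    8    9   10
a[i]    1   17   18   12   11    7   18   13    2    7    1
L[i]    1    2    3    2    2    2    3    3    2    3    1

2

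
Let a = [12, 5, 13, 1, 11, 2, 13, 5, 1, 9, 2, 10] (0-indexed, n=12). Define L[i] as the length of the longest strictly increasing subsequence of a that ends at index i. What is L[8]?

1

   i    0    1    2    3    4    5    6    7    8    9   10   11
a[i]   12    5   13    1   11    2   13    5    1    9    2   10
L[i]    1    1    2    1    2    2    3    3    1    4    2    5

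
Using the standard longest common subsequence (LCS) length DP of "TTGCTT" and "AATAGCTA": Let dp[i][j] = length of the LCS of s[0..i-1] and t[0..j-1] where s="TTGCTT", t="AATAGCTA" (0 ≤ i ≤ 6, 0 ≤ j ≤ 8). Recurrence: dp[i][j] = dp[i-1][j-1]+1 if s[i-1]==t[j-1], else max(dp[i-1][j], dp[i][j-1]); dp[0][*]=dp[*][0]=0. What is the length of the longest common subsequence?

4

   ''  A  A  T  A  G  C  T  A
''  0  0  0  0  0  0  0  0  0
 T  0  0  0  1  1  1  1  1  1
 T  0  0  0  1  1  1  1  2  2
 G  0  0  0  1  1  2  2  2  2
 C  0  0  0  1  1  2  3  3  3
 T  0  0  0  1  1  2  3  4  4
 T  0  0  0  1  1  2  3  4  4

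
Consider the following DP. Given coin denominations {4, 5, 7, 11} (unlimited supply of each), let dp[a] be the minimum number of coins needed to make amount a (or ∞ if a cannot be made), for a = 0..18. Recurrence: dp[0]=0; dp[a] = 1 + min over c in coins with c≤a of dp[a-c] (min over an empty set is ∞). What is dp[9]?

2

 a  0  1  2  3  4  5  6  7  8  9 10 11 12 13 14 15 16 17 18
dp  0  -  -  -  1  1  -  1  2  2  2  1  2  3  2  2  2  3  2
(- denotes ∞ / unreachable)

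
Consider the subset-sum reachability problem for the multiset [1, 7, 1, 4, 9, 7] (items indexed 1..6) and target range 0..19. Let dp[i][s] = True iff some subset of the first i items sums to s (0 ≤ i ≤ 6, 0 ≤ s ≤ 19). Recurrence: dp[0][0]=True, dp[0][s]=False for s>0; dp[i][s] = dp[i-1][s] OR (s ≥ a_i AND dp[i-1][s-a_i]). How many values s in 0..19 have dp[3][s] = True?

i\s   0   1   2   3   4   5   6   7   8   9  10  11  12  13  14  15  16  17  18  19
  0   T   F   F   F   F   F   F   F   F   F   F   F   F   F   F   F   F   F   F   F
  1   T   T   F   F   F   F   F   F   F   F   F   F   F   F   F   F   F   F   F   F
  2   T   T   F   F   F   F   F   T   T   F   F   F   F   F   F   F   F   F   F   F
  3   T   T   T   F   F   F   F   T   T   T   F   F   F   F   F   F   F   F   F   F
  4   T   T   T   F   T   T   T   T   T   T   F   T   T   T   F   F   F   F   F   F
  5   T   T   T   F   T   T   T   T   T   T   T   T   T   T   T   T   T   T   T   F
  6   T   T   T   F   T   T   T   T   T   T   T   T   T   T   T   T   T   T   T   T

6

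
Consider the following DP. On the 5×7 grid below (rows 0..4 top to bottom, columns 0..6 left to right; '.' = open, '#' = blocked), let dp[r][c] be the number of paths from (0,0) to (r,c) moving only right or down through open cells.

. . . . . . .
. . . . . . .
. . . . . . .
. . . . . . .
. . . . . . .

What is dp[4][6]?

r\c   0   1   2   3   4   5   6
  0   1   1   1   1   1   1   1
  1   1   2   3   4   5   6   7
  2   1   3   6  10  15  21  28
  3   1   4  10  20  35  56  84
  4   1   5  15  35  70 126 210

210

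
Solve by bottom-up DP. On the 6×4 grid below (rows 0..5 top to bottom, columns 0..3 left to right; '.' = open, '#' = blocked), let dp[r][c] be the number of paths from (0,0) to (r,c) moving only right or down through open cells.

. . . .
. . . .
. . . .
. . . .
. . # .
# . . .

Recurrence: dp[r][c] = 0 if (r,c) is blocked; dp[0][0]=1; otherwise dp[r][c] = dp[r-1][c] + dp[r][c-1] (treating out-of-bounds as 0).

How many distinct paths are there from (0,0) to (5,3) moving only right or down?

25

r\c   0   1   2   3
  0   1   1   1   1
  1   1   2   3   4
  2   1   3   6  10
  3   1   4  10  20
  4   1   5   0  20
  5   0   5   5  25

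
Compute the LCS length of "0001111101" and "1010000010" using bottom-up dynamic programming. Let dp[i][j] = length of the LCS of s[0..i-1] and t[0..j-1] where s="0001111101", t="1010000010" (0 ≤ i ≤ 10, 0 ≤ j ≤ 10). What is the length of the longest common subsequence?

5

   ''  1  0  1  0  0  0  0  0  1  0
''  0  0  0  0  0  0  0  0  0  0  0
 0  0  0  1  1  1  1  1  1  1  1  1
 0  0  0  1  1  2  2  2  2  2  2  2
 0  0  0  1  1  2  3  3  3  3  3  3
 1  0  1  1  2  2  3  3  3  3  4  4
 1  0  1  1  2  2  3  3  3  3  4  4
 1  0  1  1  2  2  3  3  3  3  4  4
 1  0  1  1  2  2  3  3  3  3  4  4
 1  0  1  1  2  2  3  3  3  3  4  4
 0  0  1  2  2  3  3  4  4  4  4  5
 1  0  1  2  3  3  3  4  4  4  5  5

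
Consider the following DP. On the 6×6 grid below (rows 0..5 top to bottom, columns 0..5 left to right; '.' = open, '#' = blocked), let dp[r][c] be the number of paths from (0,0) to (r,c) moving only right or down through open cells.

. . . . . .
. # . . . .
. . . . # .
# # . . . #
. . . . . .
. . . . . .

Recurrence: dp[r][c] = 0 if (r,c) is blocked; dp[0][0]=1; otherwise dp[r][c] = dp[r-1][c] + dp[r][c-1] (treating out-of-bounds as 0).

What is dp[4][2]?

2

r\c   0   1   2   3   4   5
  0   1   1   1   1   1   1
  1   1   0   1   2   3   4
  2   1   1   2   4   0   4
  3   0   0   2   6   6   0
  4   0   0   2   8  14  14
  5   0   0   2  10  24  38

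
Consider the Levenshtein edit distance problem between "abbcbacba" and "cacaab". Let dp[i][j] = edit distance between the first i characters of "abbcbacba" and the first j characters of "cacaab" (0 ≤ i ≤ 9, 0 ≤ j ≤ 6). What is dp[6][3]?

   ''  c  a  c  a  a  b
''  0  1  2  3  4  5  6
 a  1  1  1  2  3  4  5
 b  2  2  2  2  3  4  4
 b  3  3  3  3  3  4  4
 c  4  3  4  3  4  4  5
 b  5  4  4  4  4  5  4
 a  6  5  4  5  4  4  5
 c  7  6  5  4  5  5  5
 b  8  7  6  5  5  6  5
 a  9  8  7  6  5  5  6

5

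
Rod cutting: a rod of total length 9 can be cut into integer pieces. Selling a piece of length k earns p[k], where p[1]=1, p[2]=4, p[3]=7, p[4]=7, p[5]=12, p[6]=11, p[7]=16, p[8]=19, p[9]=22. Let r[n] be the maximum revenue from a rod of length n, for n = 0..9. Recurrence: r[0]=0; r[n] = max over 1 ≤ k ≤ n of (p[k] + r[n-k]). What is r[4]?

8

   n    0    1    2    3    4    5    6    7    8    9
r[n]    0    1    4    7    8   12   14   16   19   22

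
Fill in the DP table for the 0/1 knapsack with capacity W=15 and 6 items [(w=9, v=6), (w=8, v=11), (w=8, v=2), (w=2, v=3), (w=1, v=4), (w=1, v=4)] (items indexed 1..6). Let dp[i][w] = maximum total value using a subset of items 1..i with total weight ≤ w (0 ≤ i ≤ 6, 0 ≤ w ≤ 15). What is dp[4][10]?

i\w   0   1   2   3   4   5   6   7   8   9  10  11  12  13  14  15
  0   0   0   0   0   0   0   0   0   0   0   0   0   0   0   0   0
  1   0   0   0   0   0   0   0   0   0   6   6   6   6   6   6   6
  2   0   0   0   0   0   0   0   0  11  11  11  11  11  11  11  11
  3   0   0   0   0   0   0   0   0  11  11  11  11  11  11  11  11
  4   0   0   3   3   3   3   3   3  11  11  14  14  14  14  14  14
  5   0   4   4   7   7   7   7   7  11  15  15  18  18  18  18  18
  6   0   4   8   8  11  11  11  11  11  15  19  19  22  22  22  22

14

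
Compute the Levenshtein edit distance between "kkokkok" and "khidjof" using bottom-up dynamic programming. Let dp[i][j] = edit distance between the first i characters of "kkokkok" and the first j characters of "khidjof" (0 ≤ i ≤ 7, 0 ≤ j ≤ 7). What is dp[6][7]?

5

   ''  k  h  i  d  j  o  f
''  0  1  2  3  4  5  6  7
 k  1  0  1  2  3  4  5  6
 k  2  1  1  2  3  4  5  6
 o  3  2  2  2  3  4  4  5
 k  4  3  3  3  3  4  5  5
 k  5  4  4  4  4  4  5  6
 o  6  5  5  5  5  5  4  5
 k  7  6  6  6  6  6  5  5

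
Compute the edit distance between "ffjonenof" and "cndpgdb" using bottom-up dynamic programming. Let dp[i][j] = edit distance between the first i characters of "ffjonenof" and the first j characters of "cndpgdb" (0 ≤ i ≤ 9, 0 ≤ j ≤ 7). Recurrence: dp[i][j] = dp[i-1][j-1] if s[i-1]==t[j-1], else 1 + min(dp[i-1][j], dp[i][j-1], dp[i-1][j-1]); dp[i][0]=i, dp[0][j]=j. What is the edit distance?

   ''  c  n  d  p  g  d  b
''  0  1  2  3  4  5  6  7
 f  1  1  2  3  4  5  6  7
 f  2  2  2  3  4  5  6  7
 j  3  3  3  3  4  5  6  7
 o  4  4  4  4  4  5  6  7
 n  5  5  4  5  5  5  6  7
 e  6  6  5  5  6  6  6  7
 n  7  7  6  6  6  7  7  7
 o  8  8  7  7  7  7  8  8
 f  9  9  8  8  8  8  8  9

9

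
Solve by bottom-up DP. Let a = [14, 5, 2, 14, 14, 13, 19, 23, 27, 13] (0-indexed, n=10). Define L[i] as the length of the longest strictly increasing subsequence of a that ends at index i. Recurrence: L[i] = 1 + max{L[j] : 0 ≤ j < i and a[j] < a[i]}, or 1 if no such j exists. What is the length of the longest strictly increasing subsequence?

5

   i    0    1    2    3    4    5    6    7    8    9
a[i]   14    5    2   14   14   13   19   23   27   13
L[i]    1    1    1    2    2    2    3    4    5    2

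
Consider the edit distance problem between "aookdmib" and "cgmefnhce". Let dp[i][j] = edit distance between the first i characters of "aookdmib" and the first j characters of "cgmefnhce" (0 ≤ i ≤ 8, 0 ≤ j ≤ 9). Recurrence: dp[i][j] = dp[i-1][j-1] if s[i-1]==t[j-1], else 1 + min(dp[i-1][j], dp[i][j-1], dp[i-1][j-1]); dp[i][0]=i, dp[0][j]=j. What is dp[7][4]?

   ''  c  g  m  e  f  n  h  c  e
''  0  1  2  3  4  5  6  7  8  9
 a  1  1  2  3  4  5  6  7  8  9
 o  2  2  2  3  4  5  6  7  8  9
 o  3  3  3  3  4  5  6  7  8  9
 k  4  4  4  4  4  5  6  7  8  9
 d  5  5  5  5  5  5  6  7  8  9
 m  6  6  6  5  6  6  6  7  8  9
 i  7  7  7  6  6  7  7  7  8  9
 b  8  8  8  7  7  7  8  8  8  9

6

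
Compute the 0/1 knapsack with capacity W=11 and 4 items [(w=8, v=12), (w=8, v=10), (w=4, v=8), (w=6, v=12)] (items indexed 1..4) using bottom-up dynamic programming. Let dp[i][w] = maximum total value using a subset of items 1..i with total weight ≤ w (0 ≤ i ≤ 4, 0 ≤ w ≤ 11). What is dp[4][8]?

12

i\w   0   1   2   3   4   5   6   7   8   9  10  11
  0   0   0   0   0   0   0   0   0   0   0   0   0
  1   0   0   0   0   0   0   0   0  12  12  12  12
  2   0   0   0   0   0   0   0   0  12  12  12  12
  3   0   0   0   0   8   8   8   8  12  12  12  12
  4   0   0   0   0   8   8  12  12  12  12  20  20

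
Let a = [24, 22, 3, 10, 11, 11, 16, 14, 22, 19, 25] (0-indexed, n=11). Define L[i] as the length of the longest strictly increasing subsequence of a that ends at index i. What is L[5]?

3

   i    0    1    2    3    4    5    6    7    8    9   10
a[i]   24   22    3   10   11   11   16   14   22   19   25
L[i]    1    1    1    2    3    3    4    4    5    5    6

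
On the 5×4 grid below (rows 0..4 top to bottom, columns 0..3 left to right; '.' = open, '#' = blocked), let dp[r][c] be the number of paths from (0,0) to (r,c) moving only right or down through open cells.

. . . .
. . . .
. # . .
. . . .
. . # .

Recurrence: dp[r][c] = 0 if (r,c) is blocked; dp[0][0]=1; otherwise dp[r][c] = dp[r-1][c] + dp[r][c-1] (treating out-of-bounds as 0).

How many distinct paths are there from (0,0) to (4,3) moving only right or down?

r\c   0   1   2   3
  0   1   1   1   1
  1   1   2   3   4
  2   1   0   3   7
  3   1   1   4  11
  4   1   2   0  11

11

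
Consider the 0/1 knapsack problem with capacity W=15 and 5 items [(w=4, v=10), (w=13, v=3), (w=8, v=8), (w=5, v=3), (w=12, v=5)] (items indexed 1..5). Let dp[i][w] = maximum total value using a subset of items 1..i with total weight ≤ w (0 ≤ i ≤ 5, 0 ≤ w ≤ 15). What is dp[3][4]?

10

i\w   0   1   2   3   4   5   6   7   8   9  10  11  12  13  14  15
  0   0   0   0   0   0   0   0   0   0   0   0   0   0   0   0   0
  1   0   0   0   0  10  10  10  10  10  10  10  10  10  10  10  10
  2   0   0   0   0  10  10  10  10  10  10  10  10  10  10  10  10
  3   0   0   0   0  10  10  10  10  10  10  10  10  18  18  18  18
  4   0   0   0   0  10  10  10  10  10  13  13  13  18  18  18  18
  5   0   0   0   0  10  10  10  10  10  13  13  13  18  18  18  18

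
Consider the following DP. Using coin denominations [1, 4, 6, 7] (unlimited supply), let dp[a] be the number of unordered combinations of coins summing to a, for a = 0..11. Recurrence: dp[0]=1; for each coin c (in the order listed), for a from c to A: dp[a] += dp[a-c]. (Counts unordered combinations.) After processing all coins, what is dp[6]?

after  coin     0     1     2     3     4     5     6     7     8     9    10    11
          1     1     1     1     1     1     1     1     1     1     1     1     1
          4     1     1     1     1     2     2     2     2     3     3     3     3
          6     1     1     1     1     2     2     3     3     4     4     5     5
          7     1     1     1     1     2     2     3     4     5     5     6     7

3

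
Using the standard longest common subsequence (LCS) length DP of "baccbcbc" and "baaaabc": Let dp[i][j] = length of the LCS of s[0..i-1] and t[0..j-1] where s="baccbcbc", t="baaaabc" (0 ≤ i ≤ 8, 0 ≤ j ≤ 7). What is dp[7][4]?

2

   ''  b  a  a  a  a  b  c
''  0  0  0  0  0  0  0  0
 b  0  1  1  1  1  1  1  1
 a  0  1  2  2  2  2  2  2
 c  0  1  2  2  2  2  2  3
 c  0  1  2  2  2  2  2  3
 b  0  1  2  2  2  2  3  3
 c  0  1  2  2  2  2  3  4
 b  0  1  2  2  2  2  3  4
 c  0  1  2  2  2  2  3  4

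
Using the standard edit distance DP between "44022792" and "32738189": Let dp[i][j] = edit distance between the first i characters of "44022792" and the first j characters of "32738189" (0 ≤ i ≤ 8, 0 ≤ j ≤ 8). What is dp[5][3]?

   ''  3  2  7  3  8  1  8  9
''  0  1  2  3  4  5  6  7  8
 4  1  1  2  3  4  5  6  7  8
 4  2  2  2  3  4  5  6  7  8
 0  3  3  3  3  4  5  6  7  8
 2  4  4  3  4  4  5  6  7  8
 2  5  5  4  4  5  5  6  7  8
 7  6  6  5  4  5  6  6  7  8
 9  7  7  6  5  5  6  7  7  7
 2  8  8  7  6  6  6  7  8  8

4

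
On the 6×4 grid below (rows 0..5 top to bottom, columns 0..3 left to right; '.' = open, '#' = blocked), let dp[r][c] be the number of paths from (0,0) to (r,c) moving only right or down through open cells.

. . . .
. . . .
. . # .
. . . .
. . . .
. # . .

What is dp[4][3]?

r\c   0   1   2   3
  0   1   1   1   1
  1   1   2   3   4
  2   1   3   0   4
  3   1   4   4   8
  4   1   5   9  17
  5   1   0   9  26

17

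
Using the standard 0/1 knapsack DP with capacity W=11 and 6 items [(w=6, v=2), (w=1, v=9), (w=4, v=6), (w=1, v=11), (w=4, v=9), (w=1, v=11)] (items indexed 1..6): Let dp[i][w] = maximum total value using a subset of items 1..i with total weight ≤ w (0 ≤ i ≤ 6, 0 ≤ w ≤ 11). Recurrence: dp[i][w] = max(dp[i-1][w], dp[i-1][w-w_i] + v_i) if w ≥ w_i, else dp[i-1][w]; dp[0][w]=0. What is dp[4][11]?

i\w   0   1   2   3   4   5   6   7   8   9  10  11
  0   0   0   0   0   0   0   0   0   0   0   0   0
  1   0   0   0   0   0   0   2   2   2   2   2   2
  2   0   9   9   9   9   9   9  11  11  11  11  11
  3   0   9   9   9   9  15  15  15  15  15  15  17
  4   0  11  20  20  20  20  26  26  26  26  26  26
  5   0  11  20  20  20  20  29  29  29  29  35  35
  6   0  11  22  31  31  31  31  40  40  40  40  46

26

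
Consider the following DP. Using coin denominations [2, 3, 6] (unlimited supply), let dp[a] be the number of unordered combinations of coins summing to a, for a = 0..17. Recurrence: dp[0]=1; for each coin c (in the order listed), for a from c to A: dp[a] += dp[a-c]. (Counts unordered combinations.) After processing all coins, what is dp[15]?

after  coin     0     1     2     3     4     5     6     7     8     9    10    11    12    13    14    15    16    17
          2     1     0     1     0     1     0     1     0     1     0     1     0     1     0     1     0     1     0
          3     1     0     1     1     1     1     2     1     2     2     2     2     3     2     3     3     3     3
          6     1     0     1     1     1     1     3     1     3     3     3     3     6     3     6     6     6     6

6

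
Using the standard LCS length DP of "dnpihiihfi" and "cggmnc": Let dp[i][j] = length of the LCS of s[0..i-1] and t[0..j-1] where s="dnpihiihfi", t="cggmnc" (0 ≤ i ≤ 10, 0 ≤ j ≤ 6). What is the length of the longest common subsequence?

1

   ''  c  g  g  m  n  c
''  0  0  0  0  0  0  0
 d  0  0  0  0  0  0  0
 n  0  0  0  0  0  1  1
 p  0  0  0  0  0  1  1
 i  0  0  0  0  0  1  1
 h  0  0  0  0  0  1  1
 i  0  0  0  0  0  1  1
 i  0  0  0  0  0  1  1
 h  0  0  0  0  0  1  1
 f  0  0  0  0  0  1  1
 i  0  0  0  0  0  1  1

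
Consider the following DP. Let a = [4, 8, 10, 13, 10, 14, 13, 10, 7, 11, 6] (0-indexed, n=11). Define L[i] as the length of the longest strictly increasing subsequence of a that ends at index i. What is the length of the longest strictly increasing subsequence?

   i    0    1    2    3    4    5    6    7    8    9   10
a[i]    4    8   10   13   10   14   13   10    7   11    6
L[i]    1    2    3    4    3    5    4    3    2    4    2

5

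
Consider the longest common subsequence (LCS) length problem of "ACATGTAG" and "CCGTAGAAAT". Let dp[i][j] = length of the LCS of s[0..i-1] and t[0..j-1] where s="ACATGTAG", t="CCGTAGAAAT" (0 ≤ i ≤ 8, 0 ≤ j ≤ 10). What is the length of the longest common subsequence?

5

   ''  C  C  G  T  A  G  A  A  A  T
''  0  0  0  0  0  0  0  0  0  0  0
 A  0  0  0  0  0  1  1  1  1  1  1
 C  0  1  1  1  1  1  1  1  1  1  1
 A  0  1  1  1  1  2  2  2  2  2  2
 T  0  1  1  1  2  2  2  2  2  2  3
 G  0  1  1  2  2  2  3  3  3  3  3
 T  0  1  1  2  3  3  3  3  3  3  4
 A  0  1  1  2  3  4  4  4  4  4  4
 G  0  1  1  2  3  4  5  5  5  5  5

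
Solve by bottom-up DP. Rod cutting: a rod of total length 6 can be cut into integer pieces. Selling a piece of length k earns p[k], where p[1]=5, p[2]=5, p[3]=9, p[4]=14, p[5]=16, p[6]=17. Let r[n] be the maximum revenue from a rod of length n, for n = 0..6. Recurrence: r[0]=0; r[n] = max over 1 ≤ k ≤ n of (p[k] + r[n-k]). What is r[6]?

   n    0    1    2    3    4    5    6
r[n]    0    5   10   15   20   25   30

30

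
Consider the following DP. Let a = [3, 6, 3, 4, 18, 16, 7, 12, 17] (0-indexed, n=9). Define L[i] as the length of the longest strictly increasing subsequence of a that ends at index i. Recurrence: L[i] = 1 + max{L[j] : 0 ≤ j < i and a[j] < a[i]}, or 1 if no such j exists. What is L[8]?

   i    0    1    2    3    4    5    6    7    8
a[i]    3    6    3    4   18   16    7   12   17
L[i]    1    2    1    2    3    3    3    4    5

5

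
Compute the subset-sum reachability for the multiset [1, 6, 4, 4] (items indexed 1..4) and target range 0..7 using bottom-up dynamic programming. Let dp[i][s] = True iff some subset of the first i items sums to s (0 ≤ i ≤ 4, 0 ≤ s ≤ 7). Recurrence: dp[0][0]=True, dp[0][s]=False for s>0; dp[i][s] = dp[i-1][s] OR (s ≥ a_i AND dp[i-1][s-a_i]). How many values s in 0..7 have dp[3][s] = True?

6

i\s   0   1   2   3   4   5   6   7
  0   T   F   F   F   F   F   F   F
  1   T   T   F   F   F   F   F   F
  2   T   T   F   F   F   F   T   T
  3   T   T   F   F   T   T   T   T
  4   T   T   F   F   T   T   T   T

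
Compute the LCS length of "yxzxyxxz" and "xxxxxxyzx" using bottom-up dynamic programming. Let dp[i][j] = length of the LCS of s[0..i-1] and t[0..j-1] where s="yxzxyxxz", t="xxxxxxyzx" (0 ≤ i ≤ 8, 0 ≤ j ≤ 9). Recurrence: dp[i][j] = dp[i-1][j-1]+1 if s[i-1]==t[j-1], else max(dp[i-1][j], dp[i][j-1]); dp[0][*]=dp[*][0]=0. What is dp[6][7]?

   ''  x  x  x  x  x  x  y  z  x
''  0  0  0  0  0  0  0  0  0  0
 y  0  0  0  0  0  0  0  1  1  1
 x  0  1  1  1  1  1  1  1  1  2
 z  0  1  1  1  1  1  1  1  2  2
 x  0  1  2  2  2  2  2  2  2  3
 y  0  1  2  2  2  2  2  3  3  3
 x  0  1  2  3  3  3  3  3  3  4
 x  0  1  2  3  4  4  4  4  4  4
 z  0  1  2  3  4  4  4  4  5  5

3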